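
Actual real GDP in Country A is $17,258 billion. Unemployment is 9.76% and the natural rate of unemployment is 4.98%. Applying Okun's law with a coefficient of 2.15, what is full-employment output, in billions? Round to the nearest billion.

$19,235 billion

Unemployment gap = 9.76 - 4.98 = 4.78 points, so output gap = -2.15 × 4.78 = -10.277%.
Since Y = Y* × (1 + gap/100), Y* = 17258/0.89723 ≈ 19235 billion.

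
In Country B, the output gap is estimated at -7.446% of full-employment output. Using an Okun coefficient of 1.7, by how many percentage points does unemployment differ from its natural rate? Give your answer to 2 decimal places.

Okun's law: output gap = -β × (u - u*), so u - u* = -(output gap)/β.
u - u* = -(-7.446)/1.7 = 4.38 percentage points.

4.38 percentage points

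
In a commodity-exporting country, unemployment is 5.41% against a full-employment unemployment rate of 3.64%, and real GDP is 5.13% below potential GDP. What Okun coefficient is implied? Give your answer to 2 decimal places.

β ≈ 2.90

Okun's law: output gap = -β × (u - u*).
-5.13 = -β × (5.41 - 3.64) = -β × 1.77, so β = 5.13/1.77 = 2.90.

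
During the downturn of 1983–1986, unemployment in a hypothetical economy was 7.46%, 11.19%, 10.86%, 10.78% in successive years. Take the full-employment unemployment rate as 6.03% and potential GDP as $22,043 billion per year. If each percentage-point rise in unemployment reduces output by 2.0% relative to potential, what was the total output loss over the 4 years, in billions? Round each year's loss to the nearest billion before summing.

Year 1983: gap = -2.0 × (7.46 - 6.03) = -2.86%, loss ≈ 22043 × 2.86/100 ≈ 630.
Year 1984: gap = -2.0 × (11.19 - 6.03) = -10.32%, loss ≈ 22043 × 10.32/100 ≈ 2275.
Year 1985: gap = -2.0 × (10.86 - 6.03) = -9.66%, loss ≈ 22043 × 9.66/100 ≈ 2129.
Year 1986: gap = -2.0 × (10.78 - 6.03) = -9.5%, loss ≈ 22043 × 9.5/100 ≈ 2094.
Total lost output = 630 + 2275 + 2129 + 2094 = 7128 billion.

$7,128 billion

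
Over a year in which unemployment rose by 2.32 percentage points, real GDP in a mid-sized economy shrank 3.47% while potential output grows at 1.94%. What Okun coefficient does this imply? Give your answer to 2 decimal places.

β ≈ 2.33

Growth form: g_Y = g_Y* - β × Δu, so β = (g_Y* - g_Y)/Δu.
β = (1.94 + 3.47)/2.32 = 5.41/2.32 = 2.33.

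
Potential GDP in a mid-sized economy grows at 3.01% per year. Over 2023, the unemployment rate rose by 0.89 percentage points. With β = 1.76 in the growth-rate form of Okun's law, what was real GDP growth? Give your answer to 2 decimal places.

Growth-rate Okun's law: g_Y = g_Y* - β × Δu.
g_Y = 3.01 - 1.76 × (0.89) = 3.01 - 1.5664 = 1.4436%, i.e. 1.44% to 2 d.p.

1.44%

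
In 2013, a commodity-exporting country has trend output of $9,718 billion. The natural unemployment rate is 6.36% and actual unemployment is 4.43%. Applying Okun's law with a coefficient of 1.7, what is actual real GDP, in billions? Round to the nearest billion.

Unemployment gap = 4.43 - 6.36 = -1.93 points, so the output gap is -1.7 × (-1.93) = 3.281%.
Actual GDP = 9718 × (1 + 3.281/100) = 9718 × 1.03281 ≈ 10037 billion.

$10,037 billion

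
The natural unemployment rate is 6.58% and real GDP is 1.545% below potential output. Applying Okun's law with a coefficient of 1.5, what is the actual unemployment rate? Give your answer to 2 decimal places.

From Okun's law, u - u* = -(output gap)/β = -(-1.545)/1.5 = 1.03 points.
So u = 6.58 + 1.03 = 7.61%.

7.61%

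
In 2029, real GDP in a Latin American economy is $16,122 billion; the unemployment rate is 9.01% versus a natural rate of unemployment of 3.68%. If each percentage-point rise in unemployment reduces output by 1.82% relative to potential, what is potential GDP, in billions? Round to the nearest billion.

Unemployment gap = 9.01 - 3.68 = 5.33 points, so output gap = -1.82 × 5.33 = -9.7006%.
Since Y = Y* × (1 + gap/100), Y* = 16122/0.902994 ≈ 17854 billion.

$17,854 billion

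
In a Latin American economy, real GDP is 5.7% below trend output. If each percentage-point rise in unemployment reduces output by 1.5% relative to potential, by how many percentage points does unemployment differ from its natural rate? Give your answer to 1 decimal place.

Okun's law: output gap = -β × (u - u*), so u - u* = -(output gap)/β.
u - u* = -(-5.7)/1.5 = 3.8 percentage points.

3.8 percentage points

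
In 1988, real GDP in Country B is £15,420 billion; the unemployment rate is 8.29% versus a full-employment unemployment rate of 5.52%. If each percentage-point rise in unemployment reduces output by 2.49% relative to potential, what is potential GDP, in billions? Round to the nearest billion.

£16,562 billion

Unemployment gap = 8.29 - 5.52 = 2.77 points, so output gap = -2.49 × 2.77 = -6.8973%.
Since Y = Y* × (1 + gap/100), Y* = 15420/0.931027 ≈ 16562 billion.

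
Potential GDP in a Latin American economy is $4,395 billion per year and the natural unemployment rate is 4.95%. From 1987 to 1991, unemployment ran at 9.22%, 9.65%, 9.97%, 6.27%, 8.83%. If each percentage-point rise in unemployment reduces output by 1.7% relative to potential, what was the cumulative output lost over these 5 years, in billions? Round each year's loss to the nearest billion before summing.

Year 1987: gap = -1.7 × (9.22 - 4.95) = -7.259%, loss ≈ 4395 × 7.259/100 ≈ 319.
Year 1988: gap = -1.7 × (9.65 - 4.95) = -7.99%, loss ≈ 4395 × 7.99/100 ≈ 351.
Year 1989: gap = -1.7 × (9.97 - 4.95) = -8.534%, loss ≈ 4395 × 8.534/100 ≈ 375.
Year 1990: gap = -1.7 × (6.27 - 4.95) = -2.244%, loss ≈ 4395 × 2.244/100 ≈ 99.
Year 1991: gap = -1.7 × (8.83 - 4.95) = -6.596%, loss ≈ 4395 × 6.596/100 ≈ 290.
Total lost output = 319 + 351 + 375 + 99 + 290 = 1434 billion.

$1,434 billion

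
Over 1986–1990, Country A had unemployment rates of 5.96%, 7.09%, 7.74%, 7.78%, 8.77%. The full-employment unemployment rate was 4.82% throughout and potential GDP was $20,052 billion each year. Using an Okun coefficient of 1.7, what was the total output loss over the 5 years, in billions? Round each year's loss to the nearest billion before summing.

Year 1986: gap = -1.7 × (5.96 - 4.82) = -1.938%, loss ≈ 20052 × 1.938/100 ≈ 389.
Year 1987: gap = -1.7 × (7.09 - 4.82) = -3.859%, loss ≈ 20052 × 3.859/100 ≈ 774.
Year 1988: gap = -1.7 × (7.74 - 4.82) = -4.964%, loss ≈ 20052 × 4.964/100 ≈ 995.
Year 1989: gap = -1.7 × (7.78 - 4.82) = -5.032%, loss ≈ 20052 × 5.032/100 ≈ 1009.
Year 1990: gap = -1.7 × (8.77 - 4.82) = -6.715%, loss ≈ 20052 × 6.715/100 ≈ 1346.
Total lost output = 389 + 774 + 995 + 1009 + 1346 = 4513 billion.

$4,513 billion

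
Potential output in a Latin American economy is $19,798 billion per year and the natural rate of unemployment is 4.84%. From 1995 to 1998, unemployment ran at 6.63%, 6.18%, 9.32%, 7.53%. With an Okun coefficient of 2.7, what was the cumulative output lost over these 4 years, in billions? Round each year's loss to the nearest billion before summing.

Year 1995: gap = -2.7 × (6.63 - 4.84) = -4.833%, loss ≈ 19798 × 4.833/100 ≈ 957.
Year 1996: gap = -2.7 × (6.18 - 4.84) = -3.618%, loss ≈ 19798 × 3.618/100 ≈ 716.
Year 1997: gap = -2.7 × (9.32 - 4.84) = -12.096%, loss ≈ 19798 × 12.096/100 ≈ 2395.
Year 1998: gap = -2.7 × (7.53 - 4.84) = -7.263%, loss ≈ 19798 × 7.263/100 ≈ 1438.
Total lost output = 957 + 716 + 2395 + 1438 = 5506 billion.

$5,506 billion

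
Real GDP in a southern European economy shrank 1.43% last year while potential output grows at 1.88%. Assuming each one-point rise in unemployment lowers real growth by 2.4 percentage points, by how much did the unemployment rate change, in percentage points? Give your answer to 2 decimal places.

Growth-rate Okun's law: g_Y = g_Y* - β × Δu, so Δu = (g_Y* - g_Y)/β.
Δu = (1.88 + 1.43)/2.4 = 3.31/2.4 = 1.38 percentage points.

1.38 percentage points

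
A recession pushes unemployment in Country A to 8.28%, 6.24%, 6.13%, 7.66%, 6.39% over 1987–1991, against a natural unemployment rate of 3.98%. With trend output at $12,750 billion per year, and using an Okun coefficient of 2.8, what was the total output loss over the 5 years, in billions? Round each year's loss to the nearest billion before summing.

$5,284 billion

Year 1987: gap = -2.8 × (8.28 - 3.98) = -12.04%, loss ≈ 12750 × 12.04/100 ≈ 1535.
Year 1988: gap = -2.8 × (6.24 - 3.98) = -6.328%, loss ≈ 12750 × 6.328/100 ≈ 807.
Year 1989: gap = -2.8 × (6.13 - 3.98) = -6.02%, loss ≈ 12750 × 6.02/100 ≈ 768.
Year 1990: gap = -2.8 × (7.66 - 3.98) = -10.304%, loss ≈ 12750 × 10.304/100 ≈ 1314.
Year 1991: gap = -2.8 × (6.39 - 3.98) = -6.748%, loss ≈ 12750 × 6.748/100 ≈ 860.
Total lost output = 1535 + 807 + 768 + 1314 + 860 = 5284 billion.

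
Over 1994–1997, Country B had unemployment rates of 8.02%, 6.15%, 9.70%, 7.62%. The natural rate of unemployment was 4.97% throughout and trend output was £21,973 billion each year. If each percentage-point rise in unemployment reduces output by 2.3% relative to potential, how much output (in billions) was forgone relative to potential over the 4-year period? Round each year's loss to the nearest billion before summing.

£5,866 billion

Year 1994: gap = -2.3 × (8.02 - 4.97) = -7.015%, loss ≈ 21973 × 7.015/100 ≈ 1541.
Year 1995: gap = -2.3 × (6.15 - 4.97) = -2.714%, loss ≈ 21973 × 2.714/100 ≈ 596.
Year 1996: gap = -2.3 × (9.7 - 4.97) = -10.879%, loss ≈ 21973 × 10.879/100 ≈ 2390.
Year 1997: gap = -2.3 × (7.62 - 4.97) = -6.095%, loss ≈ 21973 × 6.095/100 ≈ 1339.
Total lost output = 1541 + 596 + 2390 + 1339 = 5866 billion.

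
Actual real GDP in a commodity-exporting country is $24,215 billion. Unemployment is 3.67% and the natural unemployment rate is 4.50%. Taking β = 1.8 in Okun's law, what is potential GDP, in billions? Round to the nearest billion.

Unemployment gap = 3.67 - 4.5 = -0.83 points, so output gap = -1.8 × (-0.83) = 1.494%.
Since Y = Y* × (1 + gap/100), Y* = 24215/1.01494 ≈ 23859 billion.

$23,859 billion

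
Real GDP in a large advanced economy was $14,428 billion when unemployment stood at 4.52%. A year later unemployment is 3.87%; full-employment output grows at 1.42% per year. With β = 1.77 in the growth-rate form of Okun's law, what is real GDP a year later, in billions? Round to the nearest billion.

$14,799 billion

Δu = 3.87 - 4.52 = -0.65 points.
Okun's law (growth form): g_Y = g_Y* - β × Δu = 1.42 - 1.77 × (-0.65) = 1.42 + 1.1505 = 2.5705%.
Real GDP in the next year = 14428 × (1 + 2.5705/100) = 14428 × 1.025705 ≈ 14799 billion.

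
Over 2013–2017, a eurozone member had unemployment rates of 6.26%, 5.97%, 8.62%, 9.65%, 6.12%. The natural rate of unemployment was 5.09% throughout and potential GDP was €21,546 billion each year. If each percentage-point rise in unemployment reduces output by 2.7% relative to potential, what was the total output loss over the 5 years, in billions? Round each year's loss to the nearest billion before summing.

Year 2013: gap = -2.7 × (6.26 - 5.09) = -3.159%, loss ≈ 21546 × 3.159/100 ≈ 681.
Year 2014: gap = -2.7 × (5.97 - 5.09) = -2.376%, loss ≈ 21546 × 2.376/100 ≈ 512.
Year 2015: gap = -2.7 × (8.62 - 5.09) = -9.531%, loss ≈ 21546 × 9.531/100 ≈ 2054.
Year 2016: gap = -2.7 × (9.65 - 5.09) = -12.312%, loss ≈ 21546 × 12.312/100 ≈ 2653.
Year 2017: gap = -2.7 × (6.12 - 5.09) = -2.781%, loss ≈ 21546 × 2.781/100 ≈ 599.
Total lost output = 681 + 512 + 2054 + 2653 + 599 = 6499 billion.

€6,499 billion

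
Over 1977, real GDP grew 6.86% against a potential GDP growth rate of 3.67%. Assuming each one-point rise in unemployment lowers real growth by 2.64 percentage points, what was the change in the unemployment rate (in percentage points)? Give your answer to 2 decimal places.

Growth-rate Okun's law: g_Y = g_Y* - β × Δu, so Δu = (g_Y* - g_Y)/β.
Δu = (3.67 - 6.86)/2.64 = -3.19/2.64 = -1.21 percentage points.

-1.21 percentage points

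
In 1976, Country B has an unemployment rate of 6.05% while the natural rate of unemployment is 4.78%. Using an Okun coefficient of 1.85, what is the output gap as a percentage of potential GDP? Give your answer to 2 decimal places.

The unemployment gap is 6.05 - 4.78 = 1.27 percentage points.
Okun's law gives an output gap of -1.85 × 1.27 = -2.3495%, i.e. 2.35% below potential.

-2.35%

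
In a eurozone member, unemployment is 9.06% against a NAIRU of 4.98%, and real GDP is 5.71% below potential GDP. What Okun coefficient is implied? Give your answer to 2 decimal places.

Okun's law: output gap = -β × (u - u*).
-5.71 = -β × (9.06 - 4.98) = -β × 4.08, so β = 5.71/4.08 = 1.40.

β ≈ 1.40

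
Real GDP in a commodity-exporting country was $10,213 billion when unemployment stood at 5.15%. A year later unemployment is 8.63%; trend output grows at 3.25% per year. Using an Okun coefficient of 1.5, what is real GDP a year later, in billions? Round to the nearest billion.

$10,012 billion

Δu = 8.63 - 5.15 = 3.48 points.
Okun's law (growth form): g_Y = g_Y* - β × Δu = 3.25 - 1.5 × (3.48) = 3.25 - 5.22 = -1.97%.
Real GDP in the next year = 10213 × (1 - 1.97/100) = 10213 × 0.9803 ≈ 10012 billion.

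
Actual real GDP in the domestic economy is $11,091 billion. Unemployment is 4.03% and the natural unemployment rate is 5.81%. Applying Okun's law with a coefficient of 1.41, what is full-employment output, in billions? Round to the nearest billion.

Unemployment gap = 4.03 - 5.81 = -1.78 points, so output gap = -1.41 × (-1.78) = 2.5098%.
Since Y = Y* × (1 + gap/100), Y* = 11091/1.025098 ≈ 10819 billion.

$10,819 billion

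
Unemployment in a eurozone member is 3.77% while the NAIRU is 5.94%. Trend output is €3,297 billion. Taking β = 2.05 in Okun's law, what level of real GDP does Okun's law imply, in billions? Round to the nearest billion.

Unemployment gap = 3.77 - 5.94 = -2.17 points, so the output gap is -2.05 × (-2.17) = 4.4485%.
Actual GDP = 3297 × (1 + 4.4485/100) = 3297 × 1.044485 ≈ 3444 billion.

€3,444 billion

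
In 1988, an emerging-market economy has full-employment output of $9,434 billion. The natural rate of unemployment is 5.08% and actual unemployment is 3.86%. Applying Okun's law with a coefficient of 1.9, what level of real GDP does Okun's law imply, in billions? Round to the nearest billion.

Unemployment gap = 3.86 - 5.08 = -1.22 points, so the output gap is -1.9 × (-1.22) = 2.318%.
Actual GDP = 9434 × (1 + 2.318/100) = 9434 × 1.02318 ≈ 9653 billion.

$9,653 billion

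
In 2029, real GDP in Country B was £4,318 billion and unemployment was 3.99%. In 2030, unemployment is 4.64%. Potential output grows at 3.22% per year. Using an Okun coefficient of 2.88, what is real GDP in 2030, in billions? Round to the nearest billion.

£4,376 billion

Δu = 4.64 - 3.99 = 0.65 points.
Okun's law (growth form): g_Y = g_Y* - β × Δu = 3.22 - 2.88 × (0.65) = 3.22 - 1.872 = 1.348%.
Real GDP in the next year = 4318 × (1 + 1.348/100) = 4318 × 1.01348 ≈ 4376 billion.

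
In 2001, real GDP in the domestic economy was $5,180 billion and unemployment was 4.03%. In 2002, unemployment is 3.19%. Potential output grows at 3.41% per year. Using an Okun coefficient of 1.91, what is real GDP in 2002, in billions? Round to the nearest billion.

Δu = 3.19 - 4.03 = -0.84 points.
Okun's law (growth form): g_Y = g_Y* - β × Δu = 3.41 - 1.91 × (-0.84) = 3.41 + 1.6044 = 5.0144%.
Real GDP in the next year = 5180 × (1 + 5.0144/100) = 5180 × 1.050144 ≈ 5440 billion.

$5,440 billion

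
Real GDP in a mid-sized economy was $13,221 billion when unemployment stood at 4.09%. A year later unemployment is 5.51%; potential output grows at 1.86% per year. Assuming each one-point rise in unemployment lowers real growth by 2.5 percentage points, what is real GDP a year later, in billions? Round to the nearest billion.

Δu = 5.51 - 4.09 = 1.42 points.
Okun's law (growth form): g_Y = g_Y* - β × Δu = 1.86 - 2.5 × (1.42) = 1.86 - 3.55 = -1.69%.
Real GDP in the next year = 13221 × (1 - 1.69/100) = 13221 × 0.9831 ≈ 12998 billion.

$12,998 billion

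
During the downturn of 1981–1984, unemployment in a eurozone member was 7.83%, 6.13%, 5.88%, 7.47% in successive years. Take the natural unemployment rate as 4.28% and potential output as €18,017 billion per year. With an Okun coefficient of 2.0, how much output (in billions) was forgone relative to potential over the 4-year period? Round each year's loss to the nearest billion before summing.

€3,672 billion

Year 1981: gap = -2.0 × (7.83 - 4.28) = -7.1%, loss ≈ 18017 × 7.1/100 ≈ 1279.
Year 1982: gap = -2.0 × (6.13 - 4.28) = -3.7%, loss ≈ 18017 × 3.7/100 ≈ 667.
Year 1983: gap = -2.0 × (5.88 - 4.28) = -3.2%, loss ≈ 18017 × 3.2/100 ≈ 577.
Year 1984: gap = -2.0 × (7.47 - 4.28) = -6.38%, loss ≈ 18017 × 6.38/100 ≈ 1149.
Total lost output = 1279 + 667 + 577 + 1149 = 3672 billion.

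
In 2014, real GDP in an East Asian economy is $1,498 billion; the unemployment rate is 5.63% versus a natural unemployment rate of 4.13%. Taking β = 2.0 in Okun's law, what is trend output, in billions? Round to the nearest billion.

Unemployment gap = 5.63 - 4.13 = 1.5 points, so output gap = -2 × 1.5 = -3%.
Since Y = Y* × (1 + gap/100), Y* = 1498/0.97 ≈ 1544 billion.

$1,544 billion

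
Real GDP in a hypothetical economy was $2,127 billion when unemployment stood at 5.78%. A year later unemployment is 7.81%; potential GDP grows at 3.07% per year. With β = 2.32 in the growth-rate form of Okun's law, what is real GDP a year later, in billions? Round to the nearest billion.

$2,092 billion

Δu = 7.81 - 5.78 = 2.03 points.
Okun's law (growth form): g_Y = g_Y* - β × Δu = 3.07 - 2.32 × (2.03) = 3.07 - 4.7096 = -1.6396%.
Real GDP in the next year = 2127 × (1 - 1.6396/100) = 2127 × 0.983604 ≈ 2092 billion.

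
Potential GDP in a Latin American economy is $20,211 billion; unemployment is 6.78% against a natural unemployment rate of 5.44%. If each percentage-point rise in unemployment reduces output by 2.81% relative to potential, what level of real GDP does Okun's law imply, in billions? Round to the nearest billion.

Unemployment gap = 6.78 - 5.44 = 1.34 points, so the output gap is -2.81 × 1.34 = -3.7654%.
Actual GDP = 20211 × (1 - 3.7654/100) = 20211 × 0.962346 ≈ 19450 billion.

$19,450 billion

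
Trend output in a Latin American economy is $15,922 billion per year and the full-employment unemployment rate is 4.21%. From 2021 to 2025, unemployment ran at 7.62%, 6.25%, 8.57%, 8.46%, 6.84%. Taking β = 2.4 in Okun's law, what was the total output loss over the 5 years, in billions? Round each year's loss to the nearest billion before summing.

Year 2021: gap = -2.4 × (7.62 - 4.21) = -8.184%, loss ≈ 15922 × 8.184/100 ≈ 1303.
Year 2022: gap = -2.4 × (6.25 - 4.21) = -4.896%, loss ≈ 15922 × 4.896/100 ≈ 780.
Year 2023: gap = -2.4 × (8.57 - 4.21) = -10.464%, loss ≈ 15922 × 10.464/100 ≈ 1666.
Year 2024: gap = -2.4 × (8.46 - 4.21) = -10.2%, loss ≈ 15922 × 10.2/100 ≈ 1624.
Year 2025: gap = -2.4 × (6.84 - 4.21) = -6.312%, loss ≈ 15922 × 6.312/100 ≈ 1005.
Total lost output = 1303 + 780 + 1666 + 1624 + 1005 = 6378 billion.

$6,378 billion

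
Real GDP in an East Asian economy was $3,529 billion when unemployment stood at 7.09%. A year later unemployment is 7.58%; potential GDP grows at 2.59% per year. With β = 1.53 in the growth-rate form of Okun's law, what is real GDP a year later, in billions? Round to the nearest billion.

Δu = 7.58 - 7.09 = 0.49 points.
Okun's law (growth form): g_Y = g_Y* - β × Δu = 2.59 - 1.53 × (0.49) = 2.59 - 0.7497 = 1.8403%.
Real GDP in the next year = 3529 × (1 + 1.8403/100) = 3529 × 1.018403 ≈ 3594 billion.

$3,594 billion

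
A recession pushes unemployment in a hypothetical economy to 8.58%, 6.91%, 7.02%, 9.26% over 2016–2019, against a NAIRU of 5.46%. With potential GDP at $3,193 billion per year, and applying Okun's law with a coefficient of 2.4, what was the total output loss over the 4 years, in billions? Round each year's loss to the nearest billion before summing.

Year 2016: gap = -2.4 × (8.58 - 5.46) = -7.488%, loss ≈ 3193 × 7.488/100 ≈ 239.
Year 2017: gap = -2.4 × (6.91 - 5.46) = -3.48%, loss ≈ 3193 × 3.48/100 ≈ 111.
Year 2018: gap = -2.4 × (7.02 - 5.46) = -3.744%, loss ≈ 3193 × 3.744/100 ≈ 120.
Year 2019: gap = -2.4 × (9.26 - 5.46) = -9.12%, loss ≈ 3193 × 9.12/100 ≈ 291.
Total lost output = 239 + 111 + 120 + 291 = 761 billion.

$761 billion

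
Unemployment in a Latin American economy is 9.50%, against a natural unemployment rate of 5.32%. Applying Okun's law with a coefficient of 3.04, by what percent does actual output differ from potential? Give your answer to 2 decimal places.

-12.71%

The unemployment gap is 9.5 - 5.32 = 4.18 percentage points.
Okun's law gives an output gap of -3.04 × 4.18 = -12.7072%, i.e. 12.71% below potential.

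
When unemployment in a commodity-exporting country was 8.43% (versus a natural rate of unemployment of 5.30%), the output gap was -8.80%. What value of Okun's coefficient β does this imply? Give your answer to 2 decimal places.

β ≈ 2.81

Okun's law: output gap = -β × (u - u*).
-8.80 = -β × (8.43 - 5.3) = -β × 3.13, so β = 8.8/3.13 = 2.81.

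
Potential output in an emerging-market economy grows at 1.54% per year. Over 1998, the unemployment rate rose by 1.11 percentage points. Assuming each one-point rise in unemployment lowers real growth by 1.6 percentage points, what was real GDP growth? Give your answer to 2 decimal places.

Growth-rate Okun's law: g_Y = g_Y* - β × Δu.
g_Y = 1.54 - 1.6 × (1.11) = 1.54 - 1.776 = -0.236%, i.e. -0.24% to 2 d.p.

-0.24%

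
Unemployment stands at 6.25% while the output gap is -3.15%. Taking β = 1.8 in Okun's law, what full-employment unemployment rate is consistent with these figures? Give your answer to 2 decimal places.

4.50%

From Okun's law, u - u* = -(output gap)/β = -(-3.15)/1.8 = 1.75 points.
So u* = 6.25 - 1.75 = 4.50%.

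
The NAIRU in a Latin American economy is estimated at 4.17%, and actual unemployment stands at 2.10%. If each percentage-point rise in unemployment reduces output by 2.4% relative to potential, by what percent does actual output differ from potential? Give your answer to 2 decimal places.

The unemployment gap is 2.1 - 4.17 = -2.07 percentage points.
Okun's law gives an output gap of -2.4 × (-2.07) = 4.968%, i.e. 4.97% above potential.

4.97%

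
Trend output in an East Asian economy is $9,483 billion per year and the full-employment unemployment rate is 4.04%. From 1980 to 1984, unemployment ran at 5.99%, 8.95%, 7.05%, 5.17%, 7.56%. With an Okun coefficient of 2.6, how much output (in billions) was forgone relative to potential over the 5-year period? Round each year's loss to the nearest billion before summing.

$3,581 billion

Year 1980: gap = -2.6 × (5.99 - 4.04) = -5.07%, loss ≈ 9483 × 5.07/100 ≈ 481.
Year 1981: gap = -2.6 × (8.95 - 4.04) = -12.766%, loss ≈ 9483 × 12.766/100 ≈ 1211.
Year 1982: gap = -2.6 × (7.05 - 4.04) = -7.826%, loss ≈ 9483 × 7.826/100 ≈ 742.
Year 1983: gap = -2.6 × (5.17 - 4.04) = -2.938%, loss ≈ 9483 × 2.938/100 ≈ 279.
Year 1984: gap = -2.6 × (7.56 - 4.04) = -9.152%, loss ≈ 9483 × 9.152/100 ≈ 868.
Total lost output = 481 + 1211 + 742 + 279 + 868 = 3581 billion.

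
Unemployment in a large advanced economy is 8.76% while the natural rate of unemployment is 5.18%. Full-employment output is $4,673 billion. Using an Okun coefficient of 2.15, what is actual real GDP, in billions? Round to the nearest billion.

$4,313 billion

Unemployment gap = 8.76 - 5.18 = 3.58 points, so the output gap is -2.15 × 3.58 = -7.697%.
Actual GDP = 4673 × (1 - 7.697/100) = 4673 × 0.92303 ≈ 4313 billion.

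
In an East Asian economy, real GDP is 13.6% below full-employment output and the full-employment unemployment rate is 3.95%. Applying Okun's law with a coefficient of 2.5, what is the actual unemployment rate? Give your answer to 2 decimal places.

9.39%

From Okun's law, u - u* = -(output gap)/β = -(-13.6)/2.5 = 5.44 points.
So u = 3.95 + 5.44 = 9.39%.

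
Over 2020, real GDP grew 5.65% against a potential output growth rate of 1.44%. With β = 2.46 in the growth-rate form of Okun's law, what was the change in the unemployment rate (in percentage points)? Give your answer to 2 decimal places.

Growth-rate Okun's law: g_Y = g_Y* - β × Δu, so Δu = (g_Y* - g_Y)/β.
Δu = (1.44 - 5.65)/2.46 = -4.21/2.46 = -1.71 percentage points.

-1.71 percentage points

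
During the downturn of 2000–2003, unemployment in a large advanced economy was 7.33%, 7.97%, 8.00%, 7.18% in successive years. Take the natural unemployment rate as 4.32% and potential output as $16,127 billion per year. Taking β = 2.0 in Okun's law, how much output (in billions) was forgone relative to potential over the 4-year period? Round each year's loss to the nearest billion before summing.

Year 2000: gap = -2.0 × (7.33 - 4.32) = -6.02%, loss ≈ 16127 × 6.02/100 ≈ 971.
Year 2001: gap = -2.0 × (7.97 - 4.32) = -7.3%, loss ≈ 16127 × 7.3/100 ≈ 1177.
Year 2002: gap = -2.0 × (8 - 4.32) = -7.36%, loss ≈ 16127 × 7.36/100 ≈ 1187.
Year 2003: gap = -2.0 × (7.18 - 4.32) = -5.72%, loss ≈ 16127 × 5.72/100 ≈ 922.
Total lost output = 971 + 1177 + 1187 + 922 = 4257 billion.

$4,257 billion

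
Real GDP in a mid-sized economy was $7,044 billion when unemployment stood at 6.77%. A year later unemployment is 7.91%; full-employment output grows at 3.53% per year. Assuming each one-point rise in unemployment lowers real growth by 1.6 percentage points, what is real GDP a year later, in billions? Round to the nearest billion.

Δu = 7.91 - 6.77 = 1.14 points.
Okun's law (growth form): g_Y = g_Y* - β × Δu = 3.53 - 1.6 × (1.14) = 3.53 - 1.824 = 1.706%.
Real GDP in the next year = 7044 × (1 + 1.706/100) = 7044 × 1.01706 ≈ 7164 billion.

$7,164 billion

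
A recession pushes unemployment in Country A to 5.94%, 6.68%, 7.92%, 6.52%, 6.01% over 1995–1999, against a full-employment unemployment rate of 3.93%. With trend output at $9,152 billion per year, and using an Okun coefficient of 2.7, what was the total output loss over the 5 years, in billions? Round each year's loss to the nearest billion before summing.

$3,317 billion

Year 1995: gap = -2.7 × (5.94 - 3.93) = -5.427%, loss ≈ 9152 × 5.427/100 ≈ 497.
Year 1996: gap = -2.7 × (6.68 - 3.93) = -7.425%, loss ≈ 9152 × 7.425/100 ≈ 680.
Year 1997: gap = -2.7 × (7.92 - 3.93) = -10.773%, loss ≈ 9152 × 10.773/100 ≈ 986.
Year 1998: gap = -2.7 × (6.52 - 3.93) = -6.993%, loss ≈ 9152 × 6.993/100 ≈ 640.
Year 1999: gap = -2.7 × (6.01 - 3.93) = -5.616%, loss ≈ 9152 × 5.616/100 ≈ 514.
Total lost output = 497 + 680 + 986 + 640 + 514 = 3317 billion.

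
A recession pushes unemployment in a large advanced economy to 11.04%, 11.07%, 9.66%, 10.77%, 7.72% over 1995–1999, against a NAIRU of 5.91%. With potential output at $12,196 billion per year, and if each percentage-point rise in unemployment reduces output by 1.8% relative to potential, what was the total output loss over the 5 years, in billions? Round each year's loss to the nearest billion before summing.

Year 1995: gap = -1.8 × (11.04 - 5.91) = -9.234%, loss ≈ 12196 × 9.234/100 ≈ 1126.
Year 1996: gap = -1.8 × (11.07 - 5.91) = -9.288%, loss ≈ 12196 × 9.288/100 ≈ 1133.
Year 1997: gap = -1.8 × (9.66 - 5.91) = -6.75%, loss ≈ 12196 × 6.75/100 ≈ 823.
Year 1998: gap = -1.8 × (10.77 - 5.91) = -8.748%, loss ≈ 12196 × 8.748/100 ≈ 1067.
Year 1999: gap = -1.8 × (7.72 - 5.91) = -3.258%, loss ≈ 12196 × 3.258/100 ≈ 397.
Total lost output = 1126 + 1133 + 823 + 1067 + 397 = 4546 billion.

$4,546 billion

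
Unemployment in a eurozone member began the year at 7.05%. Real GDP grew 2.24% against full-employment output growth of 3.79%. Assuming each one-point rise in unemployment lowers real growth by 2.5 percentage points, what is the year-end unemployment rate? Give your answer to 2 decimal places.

Growth-rate Okun's law: g_Y = g_Y* - β × Δu, so Δu = (g_Y* - g_Y)/β.
Δu = (3.79 - 2.24)/2.5 = 1.55/2.5 = 0.62 percentage points.
Year-end unemployment = 7.05 + 0.62 = 7.67%.

7.67%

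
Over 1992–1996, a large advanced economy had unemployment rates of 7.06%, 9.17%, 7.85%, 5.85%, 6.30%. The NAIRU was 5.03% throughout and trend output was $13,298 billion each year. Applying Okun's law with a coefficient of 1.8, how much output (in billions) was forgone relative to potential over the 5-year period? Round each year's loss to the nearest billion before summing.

Year 1992: gap = -1.8 × (7.06 - 5.03) = -3.654%, loss ≈ 13298 × 3.654/100 ≈ 486.
Year 1993: gap = -1.8 × (9.17 - 5.03) = -7.452%, loss ≈ 13298 × 7.452/100 ≈ 991.
Year 1994: gap = -1.8 × (7.85 - 5.03) = -5.076%, loss ≈ 13298 × 5.076/100 ≈ 675.
Year 1995: gap = -1.8 × (5.85 - 5.03) = -1.476%, loss ≈ 13298 × 1.476/100 ≈ 196.
Year 1996: gap = -1.8 × (6.3 - 5.03) = -2.286%, loss ≈ 13298 × 2.286/100 ≈ 304.
Total lost output = 486 + 991 + 675 + 196 + 304 = 2652 billion.

$2,652 billion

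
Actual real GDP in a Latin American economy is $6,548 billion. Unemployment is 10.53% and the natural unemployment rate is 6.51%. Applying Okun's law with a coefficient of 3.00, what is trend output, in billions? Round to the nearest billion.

$7,446 billion

Unemployment gap = 10.53 - 6.51 = 4.02 points, so output gap = -3 × 4.02 = -12.06%.
Since Y = Y* × (1 + gap/100), Y* = 6548/0.8794 ≈ 7446 billion.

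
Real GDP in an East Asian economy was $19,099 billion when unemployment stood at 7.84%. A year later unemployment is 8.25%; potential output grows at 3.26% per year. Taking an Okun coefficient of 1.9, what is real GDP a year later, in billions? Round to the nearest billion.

$19,573 billion

Δu = 8.25 - 7.84 = 0.41 points.
Okun's law (growth form): g_Y = g_Y* - β × Δu = 3.26 - 1.9 × (0.41) = 3.26 - 0.779 = 2.481%.
Real GDP in the next year = 19099 × (1 + 2.481/100) = 19099 × 1.02481 ≈ 19573 billion.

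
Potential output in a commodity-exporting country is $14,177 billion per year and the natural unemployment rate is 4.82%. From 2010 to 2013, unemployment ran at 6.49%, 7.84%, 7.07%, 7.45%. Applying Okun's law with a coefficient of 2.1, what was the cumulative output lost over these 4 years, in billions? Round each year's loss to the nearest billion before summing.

$2,849 billion

Year 2010: gap = -2.1 × (6.49 - 4.82) = -3.507%, loss ≈ 14177 × 3.507/100 ≈ 497.
Year 2011: gap = -2.1 × (7.84 - 4.82) = -6.342%, loss ≈ 14177 × 6.342/100 ≈ 899.
Year 2012: gap = -2.1 × (7.07 - 4.82) = -4.725%, loss ≈ 14177 × 4.725/100 ≈ 670.
Year 2013: gap = -2.1 × (7.45 - 4.82) = -5.523%, loss ≈ 14177 × 5.523/100 ≈ 783.
Total lost output = 497 + 899 + 670 + 783 = 2849 billion.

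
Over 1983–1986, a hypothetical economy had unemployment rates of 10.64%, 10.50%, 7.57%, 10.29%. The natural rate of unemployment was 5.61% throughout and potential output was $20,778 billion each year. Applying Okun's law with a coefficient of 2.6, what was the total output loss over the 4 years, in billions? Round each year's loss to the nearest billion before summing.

Year 1983: gap = -2.6 × (10.64 - 5.61) = -13.078%, loss ≈ 20778 × 13.078/100 ≈ 2717.
Year 1984: gap = -2.6 × (10.5 - 5.61) = -12.714%, loss ≈ 20778 × 12.714/100 ≈ 2642.
Year 1985: gap = -2.6 × (7.57 - 5.61) = -5.096%, loss ≈ 20778 × 5.096/100 ≈ 1059.
Year 1986: gap = -2.6 × (10.29 - 5.61) = -12.168%, loss ≈ 20778 × 12.168/100 ≈ 2528.
Total lost output = 2717 + 2642 + 1059 + 2528 = 8946 billion.

$8,946 billion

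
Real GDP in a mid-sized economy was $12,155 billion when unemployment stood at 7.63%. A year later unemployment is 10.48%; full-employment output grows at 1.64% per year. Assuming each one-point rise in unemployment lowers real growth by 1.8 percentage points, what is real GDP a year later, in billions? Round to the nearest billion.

Δu = 10.48 - 7.63 = 2.85 points.
Okun's law (growth form): g_Y = g_Y* - β × Δu = 1.64 - 1.8 × (2.85) = 1.64 - 5.13 = -3.49%.
Real GDP in the next year = 12155 × (1 - 3.49/100) = 12155 × 0.9651 ≈ 11731 billion.

$11,731 billion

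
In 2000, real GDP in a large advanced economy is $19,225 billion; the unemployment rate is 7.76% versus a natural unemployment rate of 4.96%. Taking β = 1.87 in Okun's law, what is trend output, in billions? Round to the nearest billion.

Unemployment gap = 7.76 - 4.96 = 2.8 points, so output gap = -1.87 × 2.8 = -5.236%.
Since Y = Y* × (1 + gap/100), Y* = 19225/0.94764 ≈ 20287 billion.

$20,287 billion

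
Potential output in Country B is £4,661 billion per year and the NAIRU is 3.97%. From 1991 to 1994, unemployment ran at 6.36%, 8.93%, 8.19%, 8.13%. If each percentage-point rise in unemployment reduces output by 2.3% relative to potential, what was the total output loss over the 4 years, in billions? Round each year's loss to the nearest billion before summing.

Year 1991: gap = -2.3 × (6.36 - 3.97) = -5.497%, loss ≈ 4661 × 5.497/100 ≈ 256.
Year 1992: gap = -2.3 × (8.93 - 3.97) = -11.408%, loss ≈ 4661 × 11.408/100 ≈ 532.
Year 1993: gap = -2.3 × (8.19 - 3.97) = -9.706%, loss ≈ 4661 × 9.706/100 ≈ 452.
Year 1994: gap = -2.3 × (8.13 - 3.97) = -9.568%, loss ≈ 4661 × 9.568/100 ≈ 446.
Total lost output = 256 + 532 + 452 + 446 = 1686 billion.

£1,686 billion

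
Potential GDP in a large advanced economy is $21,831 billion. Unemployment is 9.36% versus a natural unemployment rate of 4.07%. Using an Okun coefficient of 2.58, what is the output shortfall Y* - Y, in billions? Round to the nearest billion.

Output gap = -2.58 × (9.36 - 4.07) = -2.58 × 5.29 = -13.6482%.
Actual GDP ≈ 21831 × 0.863518 ≈ 18851 billion, so the shortfall is 21831 - 18851 = 2980 billion.

$2,980 billion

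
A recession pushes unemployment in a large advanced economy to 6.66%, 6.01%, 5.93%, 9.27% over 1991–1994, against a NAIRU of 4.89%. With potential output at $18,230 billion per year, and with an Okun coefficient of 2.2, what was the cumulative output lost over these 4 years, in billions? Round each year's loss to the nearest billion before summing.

$3,333 billion

Year 1991: gap = -2.2 × (6.66 - 4.89) = -3.894%, loss ≈ 18230 × 3.894/100 ≈ 710.
Year 1992: gap = -2.2 × (6.01 - 4.89) = -2.464%, loss ≈ 18230 × 2.464/100 ≈ 449.
Year 1993: gap = -2.2 × (5.93 - 4.89) = -2.288%, loss ≈ 18230 × 2.288/100 ≈ 417.
Year 1994: gap = -2.2 × (9.27 - 4.89) = -9.636%, loss ≈ 18230 × 9.636/100 ≈ 1757.
Total lost output = 710 + 449 + 417 + 1757 = 3333 billion.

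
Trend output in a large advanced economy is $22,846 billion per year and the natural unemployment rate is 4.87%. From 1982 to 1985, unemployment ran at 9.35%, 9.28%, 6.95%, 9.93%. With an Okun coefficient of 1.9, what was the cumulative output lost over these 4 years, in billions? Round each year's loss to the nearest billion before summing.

Year 1982: gap = -1.9 × (9.35 - 4.87) = -8.512%, loss ≈ 22846 × 8.512/100 ≈ 1945.
Year 1983: gap = -1.9 × (9.28 - 4.87) = -8.379%, loss ≈ 22846 × 8.379/100 ≈ 1914.
Year 1984: gap = -1.9 × (6.95 - 4.87) = -3.952%, loss ≈ 22846 × 3.952/100 ≈ 903.
Year 1985: gap = -1.9 × (9.93 - 4.87) = -9.614%, loss ≈ 22846 × 9.614/100 ≈ 2196.
Total lost output = 1945 + 1914 + 903 + 2196 = 6958 billion.

$6,958 billion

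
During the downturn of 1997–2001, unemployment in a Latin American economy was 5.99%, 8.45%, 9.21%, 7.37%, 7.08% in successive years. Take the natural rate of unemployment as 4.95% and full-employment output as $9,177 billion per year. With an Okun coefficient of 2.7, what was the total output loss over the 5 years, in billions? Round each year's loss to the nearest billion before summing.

Year 1997: gap = -2.7 × (5.99 - 4.95) = -2.808%, loss ≈ 9177 × 2.808/100 ≈ 258.
Year 1998: gap = -2.7 × (8.45 - 4.95) = -9.45%, loss ≈ 9177 × 9.45/100 ≈ 867.
Year 1999: gap = -2.7 × (9.21 - 4.95) = -11.502%, loss ≈ 9177 × 11.502/100 ≈ 1056.
Year 2000: gap = -2.7 × (7.37 - 4.95) = -6.534%, loss ≈ 9177 × 6.534/100 ≈ 600.
Year 2001: gap = -2.7 × (7.08 - 4.95) = -5.751%, loss ≈ 9177 × 5.751/100 ≈ 528.
Total lost output = 258 + 867 + 1056 + 600 + 528 = 3309 billion.

$3,309 billion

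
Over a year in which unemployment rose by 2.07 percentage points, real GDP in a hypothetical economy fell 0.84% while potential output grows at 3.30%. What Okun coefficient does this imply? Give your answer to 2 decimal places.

Growth form: g_Y = g_Y* - β × Δu, so β = (g_Y* - g_Y)/Δu.
β = (3.3 + 0.84)/2.07 = 4.14/2.07 = 2.00.

β ≈ 2.00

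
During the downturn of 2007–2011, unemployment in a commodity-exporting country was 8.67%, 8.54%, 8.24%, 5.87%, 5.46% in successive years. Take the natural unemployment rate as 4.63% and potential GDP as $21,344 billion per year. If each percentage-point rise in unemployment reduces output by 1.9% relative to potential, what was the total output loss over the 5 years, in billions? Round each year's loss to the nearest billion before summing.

$5,528 billion

Year 2007: gap = -1.9 × (8.67 - 4.63) = -7.676%, loss ≈ 21344 × 7.676/100 ≈ 1638.
Year 2008: gap = -1.9 × (8.54 - 4.63) = -7.429%, loss ≈ 21344 × 7.429/100 ≈ 1586.
Year 2009: gap = -1.9 × (8.24 - 4.63) = -6.859%, loss ≈ 21344 × 6.859/100 ≈ 1464.
Year 2010: gap = -1.9 × (5.87 - 4.63) = -2.356%, loss ≈ 21344 × 2.356/100 ≈ 503.
Year 2011: gap = -1.9 × (5.46 - 4.63) = -1.577%, loss ≈ 21344 × 1.577/100 ≈ 337.
Total lost output = 1638 + 1586 + 1464 + 503 + 337 = 5528 billion.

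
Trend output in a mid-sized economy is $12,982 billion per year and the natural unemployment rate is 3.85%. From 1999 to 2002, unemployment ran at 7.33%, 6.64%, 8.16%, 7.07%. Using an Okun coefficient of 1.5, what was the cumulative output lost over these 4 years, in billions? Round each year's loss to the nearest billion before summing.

Year 1999: gap = -1.5 × (7.33 - 3.85) = -5.22%, loss ≈ 12982 × 5.22/100 ≈ 678.
Year 2000: gap = -1.5 × (6.64 - 3.85) = -4.185%, loss ≈ 12982 × 4.185/100 ≈ 543.
Year 2001: gap = -1.5 × (8.16 - 3.85) = -6.465%, loss ≈ 12982 × 6.465/100 ≈ 839.
Year 2002: gap = -1.5 × (7.07 - 3.85) = -4.83%, loss ≈ 12982 × 4.83/100 ≈ 627.
Total lost output = 678 + 543 + 839 + 627 = 2687 billion.

$2,687 billion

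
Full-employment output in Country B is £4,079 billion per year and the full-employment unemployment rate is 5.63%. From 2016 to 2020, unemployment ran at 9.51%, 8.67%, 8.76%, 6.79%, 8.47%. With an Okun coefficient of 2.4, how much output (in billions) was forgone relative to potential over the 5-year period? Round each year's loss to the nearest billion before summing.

Year 2016: gap = -2.4 × (9.51 - 5.63) = -9.312%, loss ≈ 4079 × 9.312/100 ≈ 380.
Year 2017: gap = -2.4 × (8.67 - 5.63) = -7.296%, loss ≈ 4079 × 7.296/100 ≈ 298.
Year 2018: gap = -2.4 × (8.76 - 5.63) = -7.512%, loss ≈ 4079 × 7.512/100 ≈ 306.
Year 2019: gap = -2.4 × (6.79 - 5.63) = -2.784%, loss ≈ 4079 × 2.784/100 ≈ 114.
Year 2020: gap = -2.4 × (8.47 - 5.63) = -6.816%, loss ≈ 4079 × 6.816/100 ≈ 278.
Total lost output = 380 + 298 + 306 + 114 + 278 = 1376 billion.

£1,376 billion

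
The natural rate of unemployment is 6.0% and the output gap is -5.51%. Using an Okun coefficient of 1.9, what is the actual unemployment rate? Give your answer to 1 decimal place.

8.9%

From Okun's law, u - u* = -(output gap)/β = -(-5.51)/1.9 = 2.9 points.
So u = 6 + 2.9 = 8.9%.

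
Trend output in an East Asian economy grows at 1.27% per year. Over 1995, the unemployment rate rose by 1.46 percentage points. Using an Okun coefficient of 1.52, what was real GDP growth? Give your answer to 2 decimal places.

Growth-rate Okun's law: g_Y = g_Y* - β × Δu.
g_Y = 1.27 - 1.52 × (1.46) = 1.27 - 2.2192 = -0.9492%, i.e. -0.95% to 2 d.p.

-0.95%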